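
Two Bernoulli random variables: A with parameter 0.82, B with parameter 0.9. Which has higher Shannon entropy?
A

For binary distributions, entropy is maximized at p=0.5 and decreases as p moves toward 0 or 1.

H(A) = H(0.82) = 0.6801 bits
H(B) = H(0.9) = 0.4690 bits

Distribution A (p=0.82) is closer to uniform (p=0.5), so it has higher entropy.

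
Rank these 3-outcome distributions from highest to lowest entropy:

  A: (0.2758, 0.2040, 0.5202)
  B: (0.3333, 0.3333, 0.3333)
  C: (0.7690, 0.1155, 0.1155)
B > A > C

Key insight: Entropy is maximized by uniform distributions and minimized by concentrated distributions.

- Uniform distributions have maximum entropy log₂(3) = 1.5850 bits
- The more "peaked" or concentrated a distribution, the lower its entropy

Entropies:
  H(A) = 1.4709 bits
  H(B) = 1.5850 bits
  H(C) = 1.0108 bits

Ranking: B > A > C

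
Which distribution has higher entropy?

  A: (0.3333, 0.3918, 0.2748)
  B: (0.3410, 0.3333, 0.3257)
B

Both distributions are close to uniform, making this a harder comparison.

H(A) = 1.5701 bits
H(B) = 1.5847 bits

The distribution closer to uniform has higher entropy.
Answer: B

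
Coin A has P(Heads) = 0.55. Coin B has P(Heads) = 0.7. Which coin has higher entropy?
A

For binary distributions, entropy is maximized at p=0.5 and decreases as p moves toward 0 or 1.

H(A) = H(0.55) = 0.9928 bits
H(B) = H(0.7) = 0.8813 bits

Distribution A (p=0.55) is closer to uniform (p=0.5), so it has higher entropy.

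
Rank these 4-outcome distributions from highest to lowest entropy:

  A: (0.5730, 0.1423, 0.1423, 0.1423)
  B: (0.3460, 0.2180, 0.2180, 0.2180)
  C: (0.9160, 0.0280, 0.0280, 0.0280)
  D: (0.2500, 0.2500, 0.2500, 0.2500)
D > B > A > C

Key insight: Entropy is maximized by uniform distributions and minimized by concentrated distributions.

Entropies:
  H(A) = 1.6613 bits
  H(B) = 1.9670 bits
  H(C) = 0.5493 bits
  H(D) = 2.0000 bits

Ranking: D > B > A > C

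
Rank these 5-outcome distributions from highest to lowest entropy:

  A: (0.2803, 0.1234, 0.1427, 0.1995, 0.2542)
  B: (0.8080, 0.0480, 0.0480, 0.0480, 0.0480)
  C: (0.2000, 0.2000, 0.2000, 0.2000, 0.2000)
C > A > B

Key insight: Entropy is maximized by uniform distributions and minimized by concentrated distributions.

- Uniform distributions have maximum entropy log₂(5) = 2.3219 bits
- The more "peaked" or concentrated a distribution, the lower its entropy

Entropies:
  H(A) = 2.2538 bits
  H(B) = 1.0896 bits
  H(C) = 2.3219 bits

Ranking: C > A > B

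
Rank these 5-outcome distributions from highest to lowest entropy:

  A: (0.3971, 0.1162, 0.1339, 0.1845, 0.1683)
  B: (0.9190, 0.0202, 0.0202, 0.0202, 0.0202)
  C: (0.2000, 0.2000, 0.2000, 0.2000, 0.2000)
C > A > B

Key insight: Entropy is maximized by uniform distributions and minimized by concentrated distributions.

- Uniform distributions have maximum entropy log₂(5) = 2.3219 bits
- The more "peaked" or concentrated a distribution, the lower its entropy

Entropies:
  H(A) = 2.1609 bits
  H(B) = 0.5677 bits
  H(C) = 2.3219 bits

Ranking: C > A > B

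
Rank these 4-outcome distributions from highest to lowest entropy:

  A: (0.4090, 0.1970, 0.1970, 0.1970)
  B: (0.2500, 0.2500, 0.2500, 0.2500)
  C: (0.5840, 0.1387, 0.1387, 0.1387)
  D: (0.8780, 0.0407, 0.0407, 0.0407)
B > A > C > D

Key insight: Entropy is maximized by uniform distributions and minimized by concentrated distributions.

Entropies:
  H(A) = 1.9127 bits
  H(B) = 2.0000 bits
  H(C) = 1.6389 bits
  H(D) = 0.7284 bits

Ranking: B > A > C > D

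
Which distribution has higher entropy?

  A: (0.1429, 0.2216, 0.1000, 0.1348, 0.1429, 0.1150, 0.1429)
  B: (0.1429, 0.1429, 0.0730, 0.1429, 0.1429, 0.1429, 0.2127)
A

Both distributions are close to uniform, making this a harder comparison.

H(A) = 2.7657 bits
H(B) = 2.7559 bits

The distribution closer to uniform has higher entropy.
Answer: A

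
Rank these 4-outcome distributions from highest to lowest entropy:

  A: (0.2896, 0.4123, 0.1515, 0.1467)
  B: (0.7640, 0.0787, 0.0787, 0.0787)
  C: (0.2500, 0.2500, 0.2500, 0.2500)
C > A > B

Key insight: Entropy is maximized by uniform distributions and minimized by concentrated distributions.

- Uniform distributions have maximum entropy log₂(4) = 2.0000 bits
- The more "peaked" or concentrated a distribution, the lower its entropy

Entropies:
  H(A) = 1.8634 bits
  H(B) = 1.1624 bits
  H(C) = 2.0000 bits

Ranking: C > A > B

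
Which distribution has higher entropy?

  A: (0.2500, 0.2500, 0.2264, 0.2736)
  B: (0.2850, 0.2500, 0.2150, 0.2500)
A

Both distributions are close to uniform, making this a harder comparison.

H(A) = 1.9968 bits
H(B) = 1.9929 bits

The distribution closer to uniform has higher entropy.
Answer: A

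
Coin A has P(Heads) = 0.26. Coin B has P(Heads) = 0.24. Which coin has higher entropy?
A

For binary distributions, entropy is maximized at p=0.5 and decreases as p moves toward 0 or 1.

H(A) = H(0.26) = 0.8267 bits
H(B) = H(0.24) = 0.7950 bits

Distribution A (p=0.26) is closer to uniform (p=0.5), so it has higher entropy.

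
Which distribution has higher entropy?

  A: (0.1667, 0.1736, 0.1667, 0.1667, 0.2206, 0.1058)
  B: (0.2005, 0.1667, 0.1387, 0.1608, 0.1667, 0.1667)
B

Both distributions are close to uniform, making this a harder comparison.

H(A) = 2.5549 bits
H(B) = 2.5766 bits

The distribution closer to uniform has higher entropy.
Answer: B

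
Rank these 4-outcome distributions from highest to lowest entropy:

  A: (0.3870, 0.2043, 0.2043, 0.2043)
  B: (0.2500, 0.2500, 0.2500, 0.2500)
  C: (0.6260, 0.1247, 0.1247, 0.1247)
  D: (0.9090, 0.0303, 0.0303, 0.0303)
B > A > C > D

Key insight: Entropy is maximized by uniform distributions and minimized by concentrated distributions.

Entropies:
  H(A) = 1.9344 bits
  H(B) = 2.0000 bits
  H(C) = 1.5465 bits
  H(D) = 0.5840 bits

Ranking: B > A > C > D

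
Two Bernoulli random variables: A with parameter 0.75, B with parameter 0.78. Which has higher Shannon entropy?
A

For binary distributions, entropy is maximized at p=0.5 and decreases as p moves toward 0 or 1.

H(A) = H(0.75) = 0.8113 bits
H(B) = H(0.78) = 0.7602 bits

Distribution A (p=0.75) is closer to uniform (p=0.5), so it has higher entropy.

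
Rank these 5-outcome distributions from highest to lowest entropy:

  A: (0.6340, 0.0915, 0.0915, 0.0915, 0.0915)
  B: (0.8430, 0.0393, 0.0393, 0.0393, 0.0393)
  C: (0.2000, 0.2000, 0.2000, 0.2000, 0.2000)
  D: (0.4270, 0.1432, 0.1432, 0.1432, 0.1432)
C > D > A > B

Key insight: Entropy is maximized by uniform distributions and minimized by concentrated distributions.

Entropies:
  H(A) = 1.6796 bits
  H(B) = 0.9411 bits
  H(C) = 2.3219 bits
  H(D) = 2.1306 bits

Ranking: C > D > A > B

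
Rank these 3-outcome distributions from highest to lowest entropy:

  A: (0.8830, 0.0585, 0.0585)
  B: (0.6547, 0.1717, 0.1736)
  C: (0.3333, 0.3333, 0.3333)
C > B > A

Key insight: Entropy is maximized by uniform distributions and minimized by concentrated distributions.

- Uniform distributions have maximum entropy log₂(3) = 1.5850 bits
- The more "peaked" or concentrated a distribution, the lower its entropy

Entropies:
  H(A) = 0.6377 bits
  H(B) = 1.2751 bits
  H(C) = 1.5850 bits

Ranking: C > B > A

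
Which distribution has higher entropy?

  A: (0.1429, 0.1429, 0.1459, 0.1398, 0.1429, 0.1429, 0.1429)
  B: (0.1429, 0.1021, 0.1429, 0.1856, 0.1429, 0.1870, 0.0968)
A

Both distributions are close to uniform, making this a harder comparison.

H(A) = 2.8073 bits
H(B) = 2.7685 bits

The distribution closer to uniform has higher entropy.
Answer: A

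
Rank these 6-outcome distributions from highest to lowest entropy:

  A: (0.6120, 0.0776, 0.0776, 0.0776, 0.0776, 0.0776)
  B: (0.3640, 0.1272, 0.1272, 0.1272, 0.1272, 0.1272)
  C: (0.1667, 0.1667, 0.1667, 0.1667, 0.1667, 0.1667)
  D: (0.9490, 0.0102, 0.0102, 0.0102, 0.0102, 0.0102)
C > B > A > D

Key insight: Entropy is maximized by uniform distributions and minimized by concentrated distributions.

Entropies:
  H(A) = 1.8644 bits
  H(B) = 2.4227 bits
  H(C) = 2.5850 bits
  H(D) = 0.4090 bits

Ranking: C > B > A > D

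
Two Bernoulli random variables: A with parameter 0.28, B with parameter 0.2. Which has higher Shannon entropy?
A

For binary distributions, entropy is maximized at p=0.5 and decreases as p moves toward 0 or 1.

H(A) = H(0.28) = 0.8555 bits
H(B) = H(0.2) = 0.7219 bits

Distribution A (p=0.28) is closer to uniform (p=0.5), so it has higher entropy.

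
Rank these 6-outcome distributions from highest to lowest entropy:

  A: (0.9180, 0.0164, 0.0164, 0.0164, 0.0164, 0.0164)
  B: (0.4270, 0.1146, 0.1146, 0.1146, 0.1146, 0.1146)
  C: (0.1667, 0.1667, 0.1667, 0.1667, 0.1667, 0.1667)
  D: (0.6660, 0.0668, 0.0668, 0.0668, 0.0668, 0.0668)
C > B > D > A

Key insight: Entropy is maximized by uniform distributions and minimized by concentrated distributions.

Entropies:
  H(A) = 0.5996 bits
  H(B) = 2.3150 bits
  H(C) = 2.5850 bits
  H(D) = 1.6945 bits

Ranking: C > B > D > A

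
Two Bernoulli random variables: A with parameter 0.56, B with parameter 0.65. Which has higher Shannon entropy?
A

For binary distributions, entropy is maximized at p=0.5 and decreases as p moves toward 0 or 1.

H(A) = H(0.56) = 0.9896 bits
H(B) = H(0.65) = 0.9341 bits

Distribution A (p=0.56) is closer to uniform (p=0.5), so it has higher entropy.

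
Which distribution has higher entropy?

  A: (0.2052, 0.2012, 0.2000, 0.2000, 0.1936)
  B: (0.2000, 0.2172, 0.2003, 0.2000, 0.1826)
A

Both distributions are close to uniform, making this a harder comparison.

H(A) = 2.3217 bits
H(B) = 2.3198 bits

The distribution closer to uniform has higher entropy.
Answer: A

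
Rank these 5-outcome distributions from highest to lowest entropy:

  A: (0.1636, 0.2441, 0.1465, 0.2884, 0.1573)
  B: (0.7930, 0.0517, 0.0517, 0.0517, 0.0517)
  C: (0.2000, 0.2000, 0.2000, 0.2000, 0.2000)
C > A > B

Key insight: Entropy is maximized by uniform distributions and minimized by concentrated distributions.

- Uniform distributions have maximum entropy log₂(5) = 2.3219 bits
- The more "peaked" or concentrated a distribution, the lower its entropy

Entropies:
  H(A) = 2.2670 bits
  H(B) = 1.1497 bits
  H(C) = 2.3219 bits

Ranking: C > A > B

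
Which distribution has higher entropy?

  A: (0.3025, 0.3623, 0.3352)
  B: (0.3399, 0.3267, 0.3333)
B

Both distributions are close to uniform, making this a harder comparison.

H(A) = 1.5811 bits
H(B) = 1.5848 bits

The distribution closer to uniform has higher entropy.
Answer: B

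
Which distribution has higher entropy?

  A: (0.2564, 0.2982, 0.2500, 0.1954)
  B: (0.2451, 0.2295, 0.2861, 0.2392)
B

Both distributions are close to uniform, making this a harder comparison.

H(A) = 1.9843 bits
H(B) = 1.9948 bits

The distribution closer to uniform has higher entropy.
Answer: B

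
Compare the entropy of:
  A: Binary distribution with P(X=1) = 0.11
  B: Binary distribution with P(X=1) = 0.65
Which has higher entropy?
B

For binary distributions, entropy is maximized at p=0.5 and decreases as p moves toward 0 or 1.

H(A) = H(0.11) = 0.4999 bits
H(B) = H(0.65) = 0.9341 bits

Distribution B (p=0.65) is closer to uniform (p=0.5), so it has higher entropy.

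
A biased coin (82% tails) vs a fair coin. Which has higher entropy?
Fair coin

The fair coin is uniform (p=0.5), maximizing binary entropy at 1 bit. The biased coin has H(0.82) ≈ 0.680 bits — its outcome is more predictable, so its entropy is lower.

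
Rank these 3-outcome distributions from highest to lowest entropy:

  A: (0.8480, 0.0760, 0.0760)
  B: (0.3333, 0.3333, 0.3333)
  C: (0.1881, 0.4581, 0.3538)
B > C > A

Key insight: Entropy is maximized by uniform distributions and minimized by concentrated distributions.

- Uniform distributions have maximum entropy log₂(3) = 1.5850 bits
- The more "peaked" or concentrated a distribution, the lower its entropy

Entropies:
  H(A) = 0.7668 bits
  H(B) = 1.5850 bits
  H(C) = 1.4997 bits

Ranking: B > C > A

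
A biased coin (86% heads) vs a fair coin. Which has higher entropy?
Fair coin

The fair coin is uniform (p=0.5), maximizing binary entropy at 1 bit. The biased coin has H(0.86) ≈ 0.584 bits — its outcome is more predictable, so its entropy is lower.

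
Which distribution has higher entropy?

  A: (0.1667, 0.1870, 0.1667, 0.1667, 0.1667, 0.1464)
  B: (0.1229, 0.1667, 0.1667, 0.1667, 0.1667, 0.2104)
A

Both distributions are close to uniform, making this a harder comparison.

H(A) = 2.5814 bits
H(B) = 2.5682 bits

The distribution closer to uniform has higher entropy.
Answer: A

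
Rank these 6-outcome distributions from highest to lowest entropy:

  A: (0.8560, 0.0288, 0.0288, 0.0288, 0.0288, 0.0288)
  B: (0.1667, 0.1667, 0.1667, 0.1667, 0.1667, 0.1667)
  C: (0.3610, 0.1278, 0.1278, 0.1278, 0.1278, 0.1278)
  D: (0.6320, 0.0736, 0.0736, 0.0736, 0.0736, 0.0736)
B > C > D > A

Key insight: Entropy is maximized by uniform distributions and minimized by concentrated distributions.

Entropies:
  H(A) = 0.9290 bits
  H(B) = 2.5850 bits
  H(C) = 2.4272 bits
  H(D) = 1.8036 bits

Ranking: B > C > D > A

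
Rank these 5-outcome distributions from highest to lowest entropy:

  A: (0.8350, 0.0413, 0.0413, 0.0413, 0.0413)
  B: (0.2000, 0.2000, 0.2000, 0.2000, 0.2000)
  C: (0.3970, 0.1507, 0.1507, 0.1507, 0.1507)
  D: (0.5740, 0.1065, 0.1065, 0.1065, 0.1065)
B > C > D > A

Key insight: Entropy is maximized by uniform distributions and minimized by concentrated distributions.

Entropies:
  H(A) = 0.9761 bits
  H(B) = 2.3219 bits
  H(C) = 2.1752 bits
  H(D) = 1.8361 bits

Ranking: B > C > D > A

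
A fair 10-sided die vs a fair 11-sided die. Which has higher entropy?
11-sided die

Both are uniform distributions; for uniform over n outcomes, H = log₂(n). H(10-sided) = log₂(10) = 3.322 bits and H(11-sided) = log₂(11) = 3.459 bits. More outcomes in a uniform distribution means higher entropy.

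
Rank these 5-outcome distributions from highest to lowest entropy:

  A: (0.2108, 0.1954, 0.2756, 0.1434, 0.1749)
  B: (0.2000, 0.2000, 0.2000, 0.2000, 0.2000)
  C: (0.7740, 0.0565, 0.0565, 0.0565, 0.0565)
B > A > C

Key insight: Entropy is maximized by uniform distributions and minimized by concentrated distributions.

- Uniform distributions have maximum entropy log₂(5) = 2.3219 bits
- The more "peaked" or concentrated a distribution, the lower its entropy

Entropies:
  H(A) = 2.2878 bits
  H(B) = 2.3219 bits
  H(C) = 1.2230 bits

Ranking: B > A > C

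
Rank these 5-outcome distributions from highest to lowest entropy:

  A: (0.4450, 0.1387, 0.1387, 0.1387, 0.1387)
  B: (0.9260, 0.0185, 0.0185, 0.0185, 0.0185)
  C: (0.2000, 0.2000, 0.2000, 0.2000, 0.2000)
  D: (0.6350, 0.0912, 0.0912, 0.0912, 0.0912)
C > A > D > B

Key insight: Entropy is maximized by uniform distributions and minimized by concentrated distributions.

Entropies:
  H(A) = 2.1013 bits
  H(B) = 0.5287 bits
  H(C) = 2.3219 bits
  H(D) = 1.6768 bits

Ranking: C > A > D > B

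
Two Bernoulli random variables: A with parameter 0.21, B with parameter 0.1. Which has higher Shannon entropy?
A

For binary distributions, entropy is maximized at p=0.5 and decreases as p moves toward 0 or 1.

H(A) = H(0.21) = 0.7415 bits
H(B) = H(0.1) = 0.4690 bits

Distribution A (p=0.21) is closer to uniform (p=0.5), so it has higher entropy.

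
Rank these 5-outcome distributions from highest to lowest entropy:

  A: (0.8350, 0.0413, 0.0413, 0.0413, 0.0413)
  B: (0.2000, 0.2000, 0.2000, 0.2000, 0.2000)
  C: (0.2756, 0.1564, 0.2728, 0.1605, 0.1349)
B > C > A

Key insight: Entropy is maximized by uniform distributions and minimized by concentrated distributions.

- Uniform distributions have maximum entropy log₂(5) = 2.3219 bits
- The more "peaked" or concentrated a distribution, the lower its entropy

Entropies:
  H(A) = 0.9761 bits
  H(B) = 2.3219 bits
  H(C) = 2.2556 bits

Ranking: B > C > A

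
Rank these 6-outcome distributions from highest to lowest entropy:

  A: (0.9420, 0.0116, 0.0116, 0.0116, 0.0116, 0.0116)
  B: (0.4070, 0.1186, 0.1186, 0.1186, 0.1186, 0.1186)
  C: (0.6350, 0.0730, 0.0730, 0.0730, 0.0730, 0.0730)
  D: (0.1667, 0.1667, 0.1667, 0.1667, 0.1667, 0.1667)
D > B > C > A

Key insight: Entropy is maximized by uniform distributions and minimized by concentrated distributions.

Entropies:
  H(A) = 0.4541 bits
  H(B) = 2.3518 bits
  H(C) = 1.7943 bits
  H(D) = 2.5850 bits

Ranking: D > B > C > A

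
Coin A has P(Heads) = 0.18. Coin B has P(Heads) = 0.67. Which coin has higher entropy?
B

For binary distributions, entropy is maximized at p=0.5 and decreases as p moves toward 0 or 1.

H(A) = H(0.18) = 0.6801 bits
H(B) = H(0.67) = 0.9149 bits

Distribution B (p=0.67) is closer to uniform (p=0.5), so it has higher entropy.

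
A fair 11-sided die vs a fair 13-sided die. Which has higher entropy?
13-sided die

Both are uniform distributions; for uniform over n outcomes, H = log₂(n). H(11-sided) = log₂(11) = 3.459 bits and H(13-sided) = log₂(13) = 3.700 bits. More outcomes in a uniform distribution means higher entropy.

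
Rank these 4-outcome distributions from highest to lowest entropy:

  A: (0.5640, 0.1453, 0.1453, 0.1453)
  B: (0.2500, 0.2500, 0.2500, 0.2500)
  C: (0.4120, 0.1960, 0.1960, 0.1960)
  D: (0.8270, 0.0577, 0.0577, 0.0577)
B > C > A > D

Key insight: Entropy is maximized by uniform distributions and minimized by concentrated distributions.

Entropies:
  H(A) = 1.6792 bits
  H(B) = 2.0000 bits
  H(C) = 1.9095 bits
  H(D) = 0.9387 bits

Ranking: B > C > A > D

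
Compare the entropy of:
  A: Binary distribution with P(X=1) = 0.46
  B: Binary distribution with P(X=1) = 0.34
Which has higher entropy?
A

For binary distributions, entropy is maximized at p=0.5 and decreases as p moves toward 0 or 1.

H(A) = H(0.46) = 0.9954 bits
H(B) = H(0.34) = 0.9248 bits

Distribution A (p=0.46) is closer to uniform (p=0.5), so it has higher entropy.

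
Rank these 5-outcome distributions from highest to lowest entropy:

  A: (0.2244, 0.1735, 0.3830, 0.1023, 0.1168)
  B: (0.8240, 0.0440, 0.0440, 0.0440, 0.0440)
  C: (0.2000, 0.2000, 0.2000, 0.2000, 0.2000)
C > A > B

Key insight: Entropy is maximized by uniform distributions and minimized by concentrated distributions.

- Uniform distributions have maximum entropy log₂(5) = 2.3219 bits
- The more "peaked" or concentrated a distribution, the lower its entropy

Entropies:
  H(A) = 2.1508 bits
  H(B) = 1.0232 bits
  H(C) = 2.3219 bits

Ranking: C > A > B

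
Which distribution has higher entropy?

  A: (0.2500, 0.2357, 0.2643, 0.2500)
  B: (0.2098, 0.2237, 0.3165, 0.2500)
A

Both distributions are close to uniform, making this a harder comparison.

H(A) = 1.9988 bits
H(B) = 1.9813 bits

The distribution closer to uniform has higher entropy.
Answer: A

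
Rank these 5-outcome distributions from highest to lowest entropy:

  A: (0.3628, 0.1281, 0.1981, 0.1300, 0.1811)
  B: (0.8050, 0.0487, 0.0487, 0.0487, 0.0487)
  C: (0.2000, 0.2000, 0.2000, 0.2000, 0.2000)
C > A > B

Key insight: Entropy is maximized by uniform distributions and minimized by concentrated distributions.

- Uniform distributions have maximum entropy log₂(5) = 2.3219 bits
- The more "peaked" or concentrated a distribution, the lower its entropy

Entropies:
  H(A) = 2.2021 bits
  H(B) = 1.1018 bits
  H(C) = 2.3219 bits

Ranking: C > A > B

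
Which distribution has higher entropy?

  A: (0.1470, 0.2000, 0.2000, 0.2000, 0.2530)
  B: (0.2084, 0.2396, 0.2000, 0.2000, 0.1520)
B

Both distributions are close to uniform, making this a harder comparison.

H(A) = 2.3014 bits
H(B) = 2.3073 bits

The distribution closer to uniform has higher entropy.
Answer: B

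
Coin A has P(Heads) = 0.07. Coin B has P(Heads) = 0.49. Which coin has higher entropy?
B

For binary distributions, entropy is maximized at p=0.5 and decreases as p moves toward 0 or 1.

H(A) = H(0.07) = 0.3659 bits
H(B) = H(0.49) = 0.9997 bits

Distribution B (p=0.49) is closer to uniform (p=0.5), so it has higher entropy.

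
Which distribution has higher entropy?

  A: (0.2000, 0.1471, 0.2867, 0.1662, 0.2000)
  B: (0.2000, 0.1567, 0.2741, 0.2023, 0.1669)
B

Both distributions are close to uniform, making this a harder comparison.

H(A) = 2.2825 bits
H(B) = 2.2927 bits

The distribution closer to uniform has higher entropy.
Answer: B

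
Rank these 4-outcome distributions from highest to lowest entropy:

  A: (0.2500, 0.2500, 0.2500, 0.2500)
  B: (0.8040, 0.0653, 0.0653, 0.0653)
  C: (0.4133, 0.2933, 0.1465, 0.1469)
A > C > B

Key insight: Entropy is maximized by uniform distributions and minimized by concentrated distributions.

- Uniform distributions have maximum entropy log₂(4) = 2.0000 bits
- The more "peaked" or concentrated a distribution, the lower its entropy

Entropies:
  H(A) = 2.0000 bits
  H(B) = 1.0245 bits
  H(C) = 1.8583 bits

Ranking: A > C > B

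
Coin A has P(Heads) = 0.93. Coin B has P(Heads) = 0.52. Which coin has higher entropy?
B

For binary distributions, entropy is maximized at p=0.5 and decreases as p moves toward 0 or 1.

H(A) = H(0.93) = 0.3659 bits
H(B) = H(0.52) = 0.9988 bits

Distribution B (p=0.52) is closer to uniform (p=0.5), so it has higher entropy.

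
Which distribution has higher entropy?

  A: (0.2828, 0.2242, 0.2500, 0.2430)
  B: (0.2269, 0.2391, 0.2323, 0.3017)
A

Both distributions are close to uniform, making this a harder comparison.

H(A) = 1.9949 bits
H(B) = 1.9899 bits

The distribution closer to uniform has higher entropy.
Answer: A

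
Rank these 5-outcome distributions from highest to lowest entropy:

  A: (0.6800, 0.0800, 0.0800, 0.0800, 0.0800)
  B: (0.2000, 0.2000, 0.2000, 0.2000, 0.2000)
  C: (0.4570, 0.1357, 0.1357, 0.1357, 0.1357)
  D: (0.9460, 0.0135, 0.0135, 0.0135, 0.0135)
B > C > A > D

Key insight: Entropy is maximized by uniform distributions and minimized by concentrated distributions.

Entropies:
  H(A) = 1.5444 bits
  H(B) = 2.3219 bits
  H(C) = 2.0807 bits
  H(D) = 0.4112 bits

Ranking: B > C > A > D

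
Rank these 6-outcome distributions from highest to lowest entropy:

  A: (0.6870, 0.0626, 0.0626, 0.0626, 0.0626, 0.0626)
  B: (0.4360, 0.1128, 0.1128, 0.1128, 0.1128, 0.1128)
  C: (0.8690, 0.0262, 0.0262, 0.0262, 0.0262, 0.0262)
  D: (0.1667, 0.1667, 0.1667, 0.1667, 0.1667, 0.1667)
D > B > A > C

Key insight: Entropy is maximized by uniform distributions and minimized by concentrated distributions.

Entropies:
  H(A) = 1.6234 bits
  H(B) = 2.2977 bits
  H(C) = 0.8643 bits
  H(D) = 2.5850 bits

Ranking: D > B > A > C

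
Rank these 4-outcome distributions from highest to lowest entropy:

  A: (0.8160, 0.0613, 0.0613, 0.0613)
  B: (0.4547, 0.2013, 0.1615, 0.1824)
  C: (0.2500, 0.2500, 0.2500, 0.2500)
C > B > A

Key insight: Entropy is maximized by uniform distributions and minimized by concentrated distributions.

- Uniform distributions have maximum entropy log₂(4) = 2.0000 bits
- The more "peaked" or concentrated a distribution, the lower its entropy

Entropies:
  H(A) = 0.9804 bits
  H(B) = 1.8551 bits
  H(C) = 2.0000 bits

Ranking: C > B > A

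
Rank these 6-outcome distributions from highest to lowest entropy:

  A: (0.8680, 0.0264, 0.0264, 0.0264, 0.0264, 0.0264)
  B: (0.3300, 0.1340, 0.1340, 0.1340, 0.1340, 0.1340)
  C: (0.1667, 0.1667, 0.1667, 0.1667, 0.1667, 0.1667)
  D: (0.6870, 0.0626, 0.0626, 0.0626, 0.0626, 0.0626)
C > B > D > A

Key insight: Entropy is maximized by uniform distributions and minimized by concentrated distributions.

Entropies:
  H(A) = 0.8694 bits
  H(B) = 2.4706 bits
  H(C) = 2.5850 bits
  H(D) = 1.6234 bits

Ranking: C > B > D > A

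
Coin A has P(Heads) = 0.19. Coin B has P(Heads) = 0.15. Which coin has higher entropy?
A

For binary distributions, entropy is maximized at p=0.5 and decreases as p moves toward 0 or 1.

H(A) = H(0.19) = 0.7015 bits
H(B) = H(0.15) = 0.6098 bits

Distribution A (p=0.19) is closer to uniform (p=0.5), so it has higher entropy.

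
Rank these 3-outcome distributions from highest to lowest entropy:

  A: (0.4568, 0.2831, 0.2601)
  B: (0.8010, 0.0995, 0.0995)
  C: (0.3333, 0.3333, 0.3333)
C > A > B

Key insight: Entropy is maximized by uniform distributions and minimized by concentrated distributions.

- Uniform distributions have maximum entropy log₂(3) = 1.5850 bits
- The more "peaked" or concentrated a distribution, the lower its entropy

Entropies:
  H(A) = 1.5371 bits
  H(B) = 0.9189 bits
  H(C) = 1.5850 bits

Ranking: C > A > B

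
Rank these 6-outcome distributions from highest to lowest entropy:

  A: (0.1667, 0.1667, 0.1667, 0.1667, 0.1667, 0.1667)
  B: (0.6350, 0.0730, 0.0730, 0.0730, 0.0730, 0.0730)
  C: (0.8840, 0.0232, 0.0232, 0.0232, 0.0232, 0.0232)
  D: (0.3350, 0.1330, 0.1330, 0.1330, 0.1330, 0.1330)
A > D > B > C

Key insight: Entropy is maximized by uniform distributions and minimized by concentrated distributions.

Entropies:
  H(A) = 2.5850 bits
  H(B) = 1.7943 bits
  H(C) = 0.7871 bits
  H(D) = 2.4640 bits

Ranking: A > D > B > C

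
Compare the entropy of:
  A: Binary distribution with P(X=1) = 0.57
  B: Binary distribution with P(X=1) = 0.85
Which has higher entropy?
A

For binary distributions, entropy is maximized at p=0.5 and decreases as p moves toward 0 or 1.

H(A) = H(0.57) = 0.9858 bits
H(B) = H(0.85) = 0.6098 bits

Distribution A (p=0.57) is closer to uniform (p=0.5), so it has higher entropy.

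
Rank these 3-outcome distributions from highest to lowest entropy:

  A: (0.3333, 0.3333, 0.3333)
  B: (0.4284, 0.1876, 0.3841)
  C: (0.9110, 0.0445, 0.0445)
A > B > C

Key insight: Entropy is maximized by uniform distributions and minimized by concentrated distributions.

- Uniform distributions have maximum entropy log₂(3) = 1.5850 bits
- The more "peaked" or concentrated a distribution, the lower its entropy

Entropies:
  H(A) = 1.5850 bits
  H(B) = 1.5071 bits
  H(C) = 0.5221 bits

Ranking: A > B > C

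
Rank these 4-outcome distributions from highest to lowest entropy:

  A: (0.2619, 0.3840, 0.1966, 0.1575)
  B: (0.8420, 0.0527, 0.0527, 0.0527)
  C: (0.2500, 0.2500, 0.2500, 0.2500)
C > A > B

Key insight: Entropy is maximized by uniform distributions and minimized by concentrated distributions.

- Uniform distributions have maximum entropy log₂(4) = 2.0000 bits
- The more "peaked" or concentrated a distribution, the lower its entropy

Entropies:
  H(A) = 1.9178 bits
  H(B) = 0.8799 bits
  H(C) = 2.0000 bits

Ranking: C > A > B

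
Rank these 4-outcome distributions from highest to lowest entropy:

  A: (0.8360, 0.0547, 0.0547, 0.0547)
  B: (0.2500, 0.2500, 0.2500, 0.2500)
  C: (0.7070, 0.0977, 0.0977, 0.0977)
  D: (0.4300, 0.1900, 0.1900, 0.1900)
B > D > C > A

Key insight: Entropy is maximized by uniform distributions and minimized by concentrated distributions.

Entropies:
  H(A) = 0.9037 bits
  H(B) = 2.0000 bits
  H(C) = 1.3370 bits
  H(D) = 1.8892 bits

Ranking: B > D > C > A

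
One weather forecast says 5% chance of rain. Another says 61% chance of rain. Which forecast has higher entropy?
61% forecast

Treat each forecast as a Bernoulli distribution. Binary entropy is maximized at p=0.5 and falls off symmetrically toward 0 or 1. The 61% forecast is closer to 50%, so it is more uncertain. H(5%) ≈ 0.286 bits, H(61%) ≈ 0.965 bits.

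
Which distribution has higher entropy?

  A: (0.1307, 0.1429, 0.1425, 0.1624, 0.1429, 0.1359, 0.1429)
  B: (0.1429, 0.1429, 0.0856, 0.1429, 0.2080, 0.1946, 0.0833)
A

Both distributions are close to uniform, making this a harder comparison.

H(A) = 2.8045 bits
H(B) = 2.7360 bits

The distribution closer to uniform has higher entropy.
Answer: A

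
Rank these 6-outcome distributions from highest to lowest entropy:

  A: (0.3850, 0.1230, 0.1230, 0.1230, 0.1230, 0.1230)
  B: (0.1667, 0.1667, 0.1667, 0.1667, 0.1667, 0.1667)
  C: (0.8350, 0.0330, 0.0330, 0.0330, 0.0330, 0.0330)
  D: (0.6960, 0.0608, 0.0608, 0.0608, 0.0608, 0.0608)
B > A > D > C

Key insight: Entropy is maximized by uniform distributions and minimized by concentrated distributions.

Entropies:
  H(A) = 2.3895 bits
  H(B) = 2.5850 bits
  H(C) = 1.0293 bits
  H(D) = 1.5920 bits

Ranking: B > A > D > C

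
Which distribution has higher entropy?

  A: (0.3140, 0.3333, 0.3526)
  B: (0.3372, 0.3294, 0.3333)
B

Both distributions are close to uniform, making this a harder comparison.

H(A) = 1.5834 bits
H(B) = 1.5849 bits

The distribution closer to uniform has higher entropy.
Answer: B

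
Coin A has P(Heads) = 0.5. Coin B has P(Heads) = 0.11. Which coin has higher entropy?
A

For binary distributions, entropy is maximized at p=0.5 and decreases as p moves toward 0 or 1.

H(A) = H(0.5) = 1.0000 bits
H(B) = H(0.11) = 0.4999 bits

Distribution A (p=0.5) is closer to uniform (p=0.5), so it has higher entropy.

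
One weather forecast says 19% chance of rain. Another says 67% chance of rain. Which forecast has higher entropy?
67% forecast

Treat each forecast as a Bernoulli distribution. Binary entropy is maximized at p=0.5 and falls off symmetrically toward 0 or 1. The 67% forecast is closer to 50%, so it is more uncertain. H(19%) ≈ 0.701 bits, H(67%) ≈ 0.915 bits.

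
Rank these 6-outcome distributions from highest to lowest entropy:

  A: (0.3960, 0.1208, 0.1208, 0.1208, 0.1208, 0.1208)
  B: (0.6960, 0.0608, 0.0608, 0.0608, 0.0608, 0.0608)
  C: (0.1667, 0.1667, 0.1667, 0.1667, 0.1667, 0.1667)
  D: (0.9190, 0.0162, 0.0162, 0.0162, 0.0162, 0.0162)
C > A > B > D

Key insight: Entropy is maximized by uniform distributions and minimized by concentrated distributions.

Entropies:
  H(A) = 2.3710 bits
  H(B) = 1.5920 bits
  H(C) = 2.5850 bits
  H(D) = 0.5938 bits

Ranking: C > A > B > D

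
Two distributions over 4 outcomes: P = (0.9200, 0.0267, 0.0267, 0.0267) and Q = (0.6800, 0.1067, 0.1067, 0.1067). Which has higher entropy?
Q

P is highly concentrated on one outcome (92%), making it nearly deterministic. Q spreads its mass more evenly (max 68%). The more spread-out distribution has higher entropy: H(P) ≈ 0.529 bits, H(Q) ≈ 1.412 bits.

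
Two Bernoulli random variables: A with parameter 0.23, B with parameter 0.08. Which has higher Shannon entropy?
A

For binary distributions, entropy is maximized at p=0.5 and decreases as p moves toward 0 or 1.

H(A) = H(0.23) = 0.7780 bits
H(B) = H(0.08) = 0.4022 bits

Distribution A (p=0.23) is closer to uniform (p=0.5), so it has higher entropy.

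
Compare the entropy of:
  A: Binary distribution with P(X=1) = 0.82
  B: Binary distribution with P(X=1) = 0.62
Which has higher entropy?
B

For binary distributions, entropy is maximized at p=0.5 and decreases as p moves toward 0 or 1.

H(A) = H(0.82) = 0.6801 bits
H(B) = H(0.62) = 0.9580 bits

Distribution B (p=0.62) is closer to uniform (p=0.5), so it has higher entropy.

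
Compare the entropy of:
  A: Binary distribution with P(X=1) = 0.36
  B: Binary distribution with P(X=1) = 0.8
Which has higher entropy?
A

For binary distributions, entropy is maximized at p=0.5 and decreases as p moves toward 0 or 1.

H(A) = H(0.36) = 0.9427 bits
H(B) = H(0.8) = 0.7219 bits

Distribution A (p=0.36) is closer to uniform (p=0.5), so it has higher entropy.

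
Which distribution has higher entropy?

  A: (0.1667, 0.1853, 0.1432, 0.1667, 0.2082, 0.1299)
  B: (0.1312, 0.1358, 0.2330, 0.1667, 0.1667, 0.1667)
A

Both distributions are close to uniform, making this a harder comparison.

H(A) = 2.5678 bits
H(B) = 2.5577 bits

The distribution closer to uniform has higher entropy.
Answer: A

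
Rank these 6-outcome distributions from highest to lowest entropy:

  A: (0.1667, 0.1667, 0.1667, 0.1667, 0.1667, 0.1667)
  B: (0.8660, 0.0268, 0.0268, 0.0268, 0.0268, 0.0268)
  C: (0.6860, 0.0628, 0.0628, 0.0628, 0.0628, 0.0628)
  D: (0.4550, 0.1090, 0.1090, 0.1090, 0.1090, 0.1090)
A > D > C > B

Key insight: Entropy is maximized by uniform distributions and minimized by concentrated distributions.

Entropies:
  H(A) = 2.5850 bits
  H(B) = 0.8794 bits
  H(C) = 1.6268 bits
  H(D) = 2.2596 bits

Ranking: A > D > C > B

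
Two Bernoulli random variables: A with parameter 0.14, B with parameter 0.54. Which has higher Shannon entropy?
B

For binary distributions, entropy is maximized at p=0.5 and decreases as p moves toward 0 or 1.

H(A) = H(0.14) = 0.5842 bits
H(B) = H(0.54) = 0.9954 bits

Distribution B (p=0.54) is closer to uniform (p=0.5), so it has higher entropy.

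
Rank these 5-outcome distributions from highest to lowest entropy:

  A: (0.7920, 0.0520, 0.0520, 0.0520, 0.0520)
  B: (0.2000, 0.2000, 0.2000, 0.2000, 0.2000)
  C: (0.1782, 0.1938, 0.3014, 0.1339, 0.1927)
B > C > A

Key insight: Entropy is maximized by uniform distributions and minimized by concentrated distributions.

- Uniform distributions have maximum entropy log₂(5) = 2.3219 bits
- The more "peaked" or concentrated a distribution, the lower its entropy

Entropies:
  H(A) = 1.1536 bits
  H(B) = 2.3219 bits
  H(C) = 2.2699 bits

Ranking: B > C > A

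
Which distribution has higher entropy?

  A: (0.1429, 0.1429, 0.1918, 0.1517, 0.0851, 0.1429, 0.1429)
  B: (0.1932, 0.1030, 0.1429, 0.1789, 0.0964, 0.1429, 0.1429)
A

Both distributions are close to uniform, making this a harder comparison.

H(A) = 2.7763 bits
H(B) = 2.7685 bits

The distribution closer to uniform has higher entropy.
Answer: A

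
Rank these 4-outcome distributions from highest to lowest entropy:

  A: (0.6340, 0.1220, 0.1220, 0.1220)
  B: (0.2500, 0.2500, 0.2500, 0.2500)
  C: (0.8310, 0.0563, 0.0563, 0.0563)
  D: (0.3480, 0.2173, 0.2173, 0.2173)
B > D > A > C

Key insight: Entropy is maximized by uniform distributions and minimized by concentrated distributions.

Entropies:
  H(A) = 1.5276 bits
  H(B) = 2.0000 bits
  H(C) = 0.9233 bits
  H(D) = 1.9657 bits

Ranking: B > D > A > C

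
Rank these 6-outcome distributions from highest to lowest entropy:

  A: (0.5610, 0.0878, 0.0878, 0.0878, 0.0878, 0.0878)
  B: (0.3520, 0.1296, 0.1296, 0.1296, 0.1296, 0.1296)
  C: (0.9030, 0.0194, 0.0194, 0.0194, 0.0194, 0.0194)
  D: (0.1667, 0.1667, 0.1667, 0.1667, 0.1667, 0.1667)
D > B > A > C

Key insight: Entropy is maximized by uniform distributions and minimized by concentrated distributions.

Entropies:
  H(A) = 2.0086 bits
  H(B) = 2.4405 bits
  H(C) = 0.6846 bits
  H(D) = 2.5850 bits

Ranking: D > B > A > C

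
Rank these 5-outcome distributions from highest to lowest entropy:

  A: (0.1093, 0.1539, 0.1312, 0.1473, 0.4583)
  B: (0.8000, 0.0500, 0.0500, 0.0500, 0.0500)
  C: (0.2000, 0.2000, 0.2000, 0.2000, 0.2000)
C > A > B

Key insight: Entropy is maximized by uniform distributions and minimized by concentrated distributions.

- Uniform distributions have maximum entropy log₂(5) = 2.3219 bits
- The more "peaked" or concentrated a distribution, the lower its entropy

Entropies:
  H(A) = 2.0719 bits
  H(B) = 1.1219 bits
  H(C) = 2.3219 bits

Ranking: C > A > B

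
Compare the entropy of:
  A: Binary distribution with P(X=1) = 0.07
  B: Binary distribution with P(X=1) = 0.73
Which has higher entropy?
B

For binary distributions, entropy is maximized at p=0.5 and decreases as p moves toward 0 or 1.

H(A) = H(0.07) = 0.3659 bits
H(B) = H(0.73) = 0.8415 bits

Distribution B (p=0.73) is closer to uniform (p=0.5), so it has higher entropy.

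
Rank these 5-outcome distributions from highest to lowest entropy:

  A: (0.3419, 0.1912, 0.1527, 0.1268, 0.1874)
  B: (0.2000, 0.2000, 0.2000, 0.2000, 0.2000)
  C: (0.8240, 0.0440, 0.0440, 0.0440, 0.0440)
B > A > C

Key insight: Entropy is maximized by uniform distributions and minimized by concentrated distributions.

- Uniform distributions have maximum entropy log₂(5) = 2.3219 bits
- The more "peaked" or concentrated a distribution, the lower its entropy

Entropies:
  H(A) = 2.2303 bits
  H(B) = 2.3219 bits
  H(C) = 1.0232 bits

Ranking: B > A > C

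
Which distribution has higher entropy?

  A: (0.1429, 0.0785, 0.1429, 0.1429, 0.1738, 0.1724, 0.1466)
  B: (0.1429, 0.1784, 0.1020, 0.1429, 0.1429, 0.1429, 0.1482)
B

Both distributions are close to uniform, making this a harder comparison.

H(A) = 2.7736 bits
H(B) = 2.7920 bits

The distribution closer to uniform has higher entropy.
Answer: B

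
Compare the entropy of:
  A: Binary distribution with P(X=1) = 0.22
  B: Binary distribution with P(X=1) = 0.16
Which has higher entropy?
A

For binary distributions, entropy is maximized at p=0.5 and decreases as p moves toward 0 or 1.

H(A) = H(0.22) = 0.7602 bits
H(B) = H(0.16) = 0.6343 bits

Distribution A (p=0.22) is closer to uniform (p=0.5), so it has higher entropy.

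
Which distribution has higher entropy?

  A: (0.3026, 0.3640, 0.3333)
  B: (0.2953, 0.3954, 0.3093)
A

Both distributions are close to uniform, making this a harder comparison.

H(A) = 1.5809 bits
H(B) = 1.5726 bits

The distribution closer to uniform has higher entropy.
Answer: A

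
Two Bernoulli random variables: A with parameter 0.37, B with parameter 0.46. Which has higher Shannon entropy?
B

For binary distributions, entropy is maximized at p=0.5 and decreases as p moves toward 0 or 1.

H(A) = H(0.37) = 0.9507 bits
H(B) = H(0.46) = 0.9954 bits

Distribution B (p=0.46) is closer to uniform (p=0.5), so it has higher entropy.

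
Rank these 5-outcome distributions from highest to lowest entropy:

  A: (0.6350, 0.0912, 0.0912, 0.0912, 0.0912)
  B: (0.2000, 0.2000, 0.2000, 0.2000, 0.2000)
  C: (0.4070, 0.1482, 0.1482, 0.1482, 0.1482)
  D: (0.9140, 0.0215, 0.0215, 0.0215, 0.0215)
B > C > A > D

Key insight: Entropy is maximized by uniform distributions and minimized by concentrated distributions.

Entropies:
  H(A) = 1.6768 bits
  H(B) = 2.3219 bits
  H(C) = 2.1609 bits
  H(D) = 0.5950 bits

Ranking: B > C > A > D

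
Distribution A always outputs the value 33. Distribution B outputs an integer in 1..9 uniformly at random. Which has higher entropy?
B

A is deterministic, so H(A) = 0. B is uniform over 9 outcomes, so H(B) = log₂(9) = 3.170 bits. Any distribution with genuine randomness has higher entropy than a deterministic one.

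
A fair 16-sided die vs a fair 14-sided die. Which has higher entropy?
16-sided die

Both are uniform distributions; for uniform over n outcomes, H = log₂(n). H(16-sided) = log₂(16) = 4.000 bits and H(14-sided) = log₂(14) = 3.807 bits. More outcomes in a uniform distribution means higher entropy.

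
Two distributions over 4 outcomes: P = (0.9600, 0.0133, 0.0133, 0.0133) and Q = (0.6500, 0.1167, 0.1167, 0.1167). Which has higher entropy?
Q

P is highly concentrated on one outcome (96%), making it nearly deterministic. Q spreads its mass more evenly (max 65%). The more spread-out distribution has higher entropy: H(P) ≈ 0.306 bits, H(Q) ≈ 1.489 bits.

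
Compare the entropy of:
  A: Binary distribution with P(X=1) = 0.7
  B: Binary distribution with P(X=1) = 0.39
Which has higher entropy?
B

For binary distributions, entropy is maximized at p=0.5 and decreases as p moves toward 0 or 1.

H(A) = H(0.7) = 0.8813 bits
H(B) = H(0.39) = 0.9648 bits

Distribution B (p=0.39) is closer to uniform (p=0.5), so it has higher entropy.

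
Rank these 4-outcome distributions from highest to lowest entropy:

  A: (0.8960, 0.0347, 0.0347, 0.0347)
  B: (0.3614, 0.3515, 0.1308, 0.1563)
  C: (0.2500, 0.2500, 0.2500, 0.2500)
C > B > A

Key insight: Entropy is maximized by uniform distributions and minimized by concentrated distributions.

- Uniform distributions have maximum entropy log₂(4) = 2.0000 bits
- The more "peaked" or concentrated a distribution, the lower its entropy

Entropies:
  H(A) = 0.6464 bits
  H(B) = 1.8632 bits
  H(C) = 2.0000 bits

Ranking: C > B > A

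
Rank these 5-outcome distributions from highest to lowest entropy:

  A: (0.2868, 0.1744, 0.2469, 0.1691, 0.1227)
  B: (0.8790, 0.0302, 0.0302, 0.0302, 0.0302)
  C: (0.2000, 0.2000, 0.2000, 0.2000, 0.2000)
C > A > B

Key insight: Entropy is maximized by uniform distributions and minimized by concentrated distributions.

- Uniform distributions have maximum entropy log₂(5) = 2.3219 bits
- The more "peaked" or concentrated a distribution, the lower its entropy

Entropies:
  H(A) = 2.2595 bits
  H(B) = 0.7742 bits
  H(C) = 2.3219 bits

Ranking: C > A > B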